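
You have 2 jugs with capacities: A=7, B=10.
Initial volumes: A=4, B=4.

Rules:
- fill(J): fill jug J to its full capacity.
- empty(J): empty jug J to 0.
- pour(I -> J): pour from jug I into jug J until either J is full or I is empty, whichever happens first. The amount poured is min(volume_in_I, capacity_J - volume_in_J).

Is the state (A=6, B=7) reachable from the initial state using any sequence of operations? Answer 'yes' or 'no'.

Answer: no

Derivation:
BFS explored all 35 reachable states.
Reachable set includes: (0,0), (0,1), (0,2), (0,3), (0,4), (0,5), (0,6), (0,7), (0,8), (0,9), (0,10), (1,0) ...
Target (A=6, B=7) not in reachable set → no.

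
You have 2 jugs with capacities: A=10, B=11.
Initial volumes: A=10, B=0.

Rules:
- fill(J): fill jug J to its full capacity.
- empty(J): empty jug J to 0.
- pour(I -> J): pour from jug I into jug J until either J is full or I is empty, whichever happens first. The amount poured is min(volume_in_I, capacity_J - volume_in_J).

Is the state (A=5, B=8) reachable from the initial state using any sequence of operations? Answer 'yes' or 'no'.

Answer: no

Derivation:
BFS explored all 42 reachable states.
Reachable set includes: (0,0), (0,1), (0,2), (0,3), (0,4), (0,5), (0,6), (0,7), (0,8), (0,9), (0,10), (0,11) ...
Target (A=5, B=8) not in reachable set → no.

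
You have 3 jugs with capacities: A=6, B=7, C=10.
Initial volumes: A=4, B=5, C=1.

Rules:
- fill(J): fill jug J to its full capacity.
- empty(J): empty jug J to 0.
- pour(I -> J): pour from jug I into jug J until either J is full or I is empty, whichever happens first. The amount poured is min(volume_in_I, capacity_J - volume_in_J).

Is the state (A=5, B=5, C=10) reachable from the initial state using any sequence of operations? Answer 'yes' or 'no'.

Answer: yes

Derivation:
BFS from (A=4, B=5, C=1):
  1. pour(C -> A) -> (A=5 B=5 C=0)
  2. fill(C) -> (A=5 B=5 C=10)
Target reached → yes.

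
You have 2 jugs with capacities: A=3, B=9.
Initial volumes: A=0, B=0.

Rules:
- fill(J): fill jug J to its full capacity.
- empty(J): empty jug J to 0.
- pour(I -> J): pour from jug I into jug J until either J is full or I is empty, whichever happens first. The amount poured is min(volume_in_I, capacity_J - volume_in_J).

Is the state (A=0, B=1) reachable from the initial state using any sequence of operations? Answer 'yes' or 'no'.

Answer: no

Derivation:
BFS explored all 8 reachable states.
Reachable set includes: (0,0), (0,3), (0,6), (0,9), (3,0), (3,3), (3,6), (3,9)
Target (A=0, B=1) not in reachable set → no.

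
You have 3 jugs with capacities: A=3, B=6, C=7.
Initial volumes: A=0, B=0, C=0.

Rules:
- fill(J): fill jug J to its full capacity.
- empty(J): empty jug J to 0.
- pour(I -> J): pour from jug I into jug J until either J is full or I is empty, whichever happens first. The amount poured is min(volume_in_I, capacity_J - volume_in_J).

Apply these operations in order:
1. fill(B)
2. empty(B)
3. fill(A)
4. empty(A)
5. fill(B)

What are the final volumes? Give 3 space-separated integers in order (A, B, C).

Step 1: fill(B) -> (A=0 B=6 C=0)
Step 2: empty(B) -> (A=0 B=0 C=0)
Step 3: fill(A) -> (A=3 B=0 C=0)
Step 4: empty(A) -> (A=0 B=0 C=0)
Step 5: fill(B) -> (A=0 B=6 C=0)

Answer: 0 6 0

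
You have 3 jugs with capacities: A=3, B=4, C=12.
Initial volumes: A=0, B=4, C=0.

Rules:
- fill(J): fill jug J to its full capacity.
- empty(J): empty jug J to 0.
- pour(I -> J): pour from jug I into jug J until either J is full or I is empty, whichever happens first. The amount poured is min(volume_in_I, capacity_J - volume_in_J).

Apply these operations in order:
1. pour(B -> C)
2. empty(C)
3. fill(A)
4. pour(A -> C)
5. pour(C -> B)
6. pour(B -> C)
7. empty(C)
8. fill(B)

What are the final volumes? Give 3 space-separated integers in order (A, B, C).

Step 1: pour(B -> C) -> (A=0 B=0 C=4)
Step 2: empty(C) -> (A=0 B=0 C=0)
Step 3: fill(A) -> (A=3 B=0 C=0)
Step 4: pour(A -> C) -> (A=0 B=0 C=3)
Step 5: pour(C -> B) -> (A=0 B=3 C=0)
Step 6: pour(B -> C) -> (A=0 B=0 C=3)
Step 7: empty(C) -> (A=0 B=0 C=0)
Step 8: fill(B) -> (A=0 B=4 C=0)

Answer: 0 4 0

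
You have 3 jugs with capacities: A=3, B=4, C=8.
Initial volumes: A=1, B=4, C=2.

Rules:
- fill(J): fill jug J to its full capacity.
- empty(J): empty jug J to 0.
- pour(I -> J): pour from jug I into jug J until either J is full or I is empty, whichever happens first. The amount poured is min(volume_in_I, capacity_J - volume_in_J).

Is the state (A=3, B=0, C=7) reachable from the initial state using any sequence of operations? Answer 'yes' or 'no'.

BFS from (A=1, B=4, C=2):
  1. pour(A -> C) -> (A=0 B=4 C=3)
  2. fill(A) -> (A=3 B=4 C=3)
  3. pour(B -> C) -> (A=3 B=0 C=7)
Target reached → yes.

Answer: yes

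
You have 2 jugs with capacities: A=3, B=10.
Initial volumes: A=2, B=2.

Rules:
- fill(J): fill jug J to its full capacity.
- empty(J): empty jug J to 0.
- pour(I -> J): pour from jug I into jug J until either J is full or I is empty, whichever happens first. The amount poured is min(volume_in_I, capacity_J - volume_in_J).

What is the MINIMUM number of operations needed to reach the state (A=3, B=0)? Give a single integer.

Answer: 2

Derivation:
BFS from (A=2, B=2). One shortest path:
  1. fill(A) -> (A=3 B=2)
  2. empty(B) -> (A=3 B=0)
Reached target in 2 moves.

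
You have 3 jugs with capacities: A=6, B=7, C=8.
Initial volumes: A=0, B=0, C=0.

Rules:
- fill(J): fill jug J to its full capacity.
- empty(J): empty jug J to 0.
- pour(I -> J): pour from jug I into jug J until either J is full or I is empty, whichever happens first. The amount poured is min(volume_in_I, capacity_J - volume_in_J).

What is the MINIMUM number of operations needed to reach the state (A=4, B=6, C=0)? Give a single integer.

BFS from (A=0, B=0, C=0). One shortest path:
  1. fill(A) -> (A=6 B=0 C=0)
  2. pour(A -> B) -> (A=0 B=6 C=0)
  3. fill(A) -> (A=6 B=6 C=0)
  4. pour(A -> C) -> (A=0 B=6 C=6)
  5. fill(A) -> (A=6 B=6 C=6)
  6. pour(A -> C) -> (A=4 B=6 C=8)
  7. empty(C) -> (A=4 B=6 C=0)
Reached target in 7 moves.

Answer: 7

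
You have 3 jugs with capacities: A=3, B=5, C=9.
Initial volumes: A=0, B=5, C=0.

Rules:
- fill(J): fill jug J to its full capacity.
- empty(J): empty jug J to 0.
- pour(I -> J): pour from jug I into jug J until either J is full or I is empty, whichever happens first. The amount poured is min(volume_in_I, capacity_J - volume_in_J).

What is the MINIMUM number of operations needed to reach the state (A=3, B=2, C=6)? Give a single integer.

BFS from (A=0, B=5, C=0). One shortest path:
  1. fill(C) -> (A=0 B=5 C=9)
  2. pour(B -> A) -> (A=3 B=2 C=9)
  3. empty(A) -> (A=0 B=2 C=9)
  4. pour(C -> A) -> (A=3 B=2 C=6)
Reached target in 4 moves.

Answer: 4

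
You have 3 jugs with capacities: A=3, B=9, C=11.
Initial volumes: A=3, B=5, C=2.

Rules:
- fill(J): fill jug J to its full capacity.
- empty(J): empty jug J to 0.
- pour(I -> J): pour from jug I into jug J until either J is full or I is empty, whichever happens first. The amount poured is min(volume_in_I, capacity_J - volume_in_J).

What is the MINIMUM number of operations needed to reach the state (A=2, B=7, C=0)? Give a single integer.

BFS from (A=3, B=5, C=2). One shortest path:
  1. empty(A) -> (A=0 B=5 C=2)
  2. pour(C -> A) -> (A=2 B=5 C=0)
  3. fill(C) -> (A=2 B=5 C=11)
  4. pour(C -> B) -> (A=2 B=9 C=7)
  5. empty(B) -> (A=2 B=0 C=7)
  6. pour(C -> B) -> (A=2 B=7 C=0)
Reached target in 6 moves.

Answer: 6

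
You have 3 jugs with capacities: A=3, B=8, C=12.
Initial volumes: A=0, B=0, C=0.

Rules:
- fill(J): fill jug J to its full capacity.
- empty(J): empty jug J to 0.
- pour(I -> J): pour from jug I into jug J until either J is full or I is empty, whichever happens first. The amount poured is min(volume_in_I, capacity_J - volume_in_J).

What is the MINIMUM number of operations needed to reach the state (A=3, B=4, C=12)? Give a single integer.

BFS from (A=0, B=0, C=0). One shortest path:
  1. fill(A) -> (A=3 B=0 C=0)
  2. fill(B) -> (A=3 B=8 C=0)
  3. pour(B -> C) -> (A=3 B=0 C=8)
  4. fill(B) -> (A=3 B=8 C=8)
  5. pour(B -> C) -> (A=3 B=4 C=12)
Reached target in 5 moves.

Answer: 5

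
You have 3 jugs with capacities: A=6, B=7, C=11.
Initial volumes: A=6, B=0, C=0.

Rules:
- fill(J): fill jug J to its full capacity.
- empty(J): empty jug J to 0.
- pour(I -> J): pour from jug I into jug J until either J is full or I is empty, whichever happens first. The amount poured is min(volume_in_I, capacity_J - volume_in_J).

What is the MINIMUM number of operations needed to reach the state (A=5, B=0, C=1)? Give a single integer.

Answer: 6

Derivation:
BFS from (A=6, B=0, C=0). One shortest path:
  1. fill(B) -> (A=6 B=7 C=0)
  2. pour(B -> C) -> (A=6 B=0 C=7)
  3. pour(A -> B) -> (A=0 B=6 C=7)
  4. pour(C -> A) -> (A=6 B=6 C=1)
  5. pour(A -> B) -> (A=5 B=7 C=1)
  6. empty(B) -> (A=5 B=0 C=1)
Reached target in 6 moves.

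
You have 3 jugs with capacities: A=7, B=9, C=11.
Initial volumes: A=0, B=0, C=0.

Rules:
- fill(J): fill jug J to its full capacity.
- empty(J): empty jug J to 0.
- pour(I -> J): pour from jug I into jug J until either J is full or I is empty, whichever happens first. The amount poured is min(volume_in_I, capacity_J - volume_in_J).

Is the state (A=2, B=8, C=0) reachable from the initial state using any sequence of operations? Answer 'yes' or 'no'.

Answer: yes

Derivation:
BFS from (A=0, B=0, C=0):
  1. fill(B) -> (A=0 B=9 C=0)
  2. fill(C) -> (A=0 B=9 C=11)
  3. pour(B -> A) -> (A=7 B=2 C=11)
  4. empty(A) -> (A=0 B=2 C=11)
  5. pour(C -> A) -> (A=7 B=2 C=4)
  6. empty(A) -> (A=0 B=2 C=4)
  7. pour(C -> A) -> (A=4 B=2 C=0)
  8. fill(C) -> (A=4 B=2 C=11)
  9. pour(C -> A) -> (A=7 B=2 C=8)
  10. empty(A) -> (A=0 B=2 C=8)
  11. pour(B -> A) -> (A=2 B=0 C=8)
  12. pour(C -> B) -> (A=2 B=8 C=0)
Target reached → yes.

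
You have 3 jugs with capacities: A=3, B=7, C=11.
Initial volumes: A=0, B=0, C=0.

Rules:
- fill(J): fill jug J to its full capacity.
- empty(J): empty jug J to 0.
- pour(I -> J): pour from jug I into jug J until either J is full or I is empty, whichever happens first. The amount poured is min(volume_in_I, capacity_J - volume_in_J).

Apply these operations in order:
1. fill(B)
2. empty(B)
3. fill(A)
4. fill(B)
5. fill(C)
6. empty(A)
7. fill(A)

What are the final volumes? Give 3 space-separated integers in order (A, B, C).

Step 1: fill(B) -> (A=0 B=7 C=0)
Step 2: empty(B) -> (A=0 B=0 C=0)
Step 3: fill(A) -> (A=3 B=0 C=0)
Step 4: fill(B) -> (A=3 B=7 C=0)
Step 5: fill(C) -> (A=3 B=7 C=11)
Step 6: empty(A) -> (A=0 B=7 C=11)
Step 7: fill(A) -> (A=3 B=7 C=11)

Answer: 3 7 11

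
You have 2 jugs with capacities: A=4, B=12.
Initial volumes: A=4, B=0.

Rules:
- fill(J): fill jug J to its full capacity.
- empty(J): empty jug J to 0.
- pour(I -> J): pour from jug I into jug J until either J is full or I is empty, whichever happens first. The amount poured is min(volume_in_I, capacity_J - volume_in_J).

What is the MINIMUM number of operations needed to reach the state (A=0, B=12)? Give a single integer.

BFS from (A=4, B=0). One shortest path:
  1. empty(A) -> (A=0 B=0)
  2. fill(B) -> (A=0 B=12)
Reached target in 2 moves.

Answer: 2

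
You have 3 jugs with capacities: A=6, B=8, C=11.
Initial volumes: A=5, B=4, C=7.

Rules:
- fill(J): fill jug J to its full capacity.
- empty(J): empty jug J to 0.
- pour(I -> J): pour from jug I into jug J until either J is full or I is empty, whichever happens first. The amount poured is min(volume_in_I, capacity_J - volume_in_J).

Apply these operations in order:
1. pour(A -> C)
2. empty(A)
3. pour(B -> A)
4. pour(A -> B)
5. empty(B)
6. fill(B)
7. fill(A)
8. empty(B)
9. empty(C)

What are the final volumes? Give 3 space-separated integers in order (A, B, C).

Step 1: pour(A -> C) -> (A=1 B=4 C=11)
Step 2: empty(A) -> (A=0 B=4 C=11)
Step 3: pour(B -> A) -> (A=4 B=0 C=11)
Step 4: pour(A -> B) -> (A=0 B=4 C=11)
Step 5: empty(B) -> (A=0 B=0 C=11)
Step 6: fill(B) -> (A=0 B=8 C=11)
Step 7: fill(A) -> (A=6 B=8 C=11)
Step 8: empty(B) -> (A=6 B=0 C=11)
Step 9: empty(C) -> (A=6 B=0 C=0)

Answer: 6 0 0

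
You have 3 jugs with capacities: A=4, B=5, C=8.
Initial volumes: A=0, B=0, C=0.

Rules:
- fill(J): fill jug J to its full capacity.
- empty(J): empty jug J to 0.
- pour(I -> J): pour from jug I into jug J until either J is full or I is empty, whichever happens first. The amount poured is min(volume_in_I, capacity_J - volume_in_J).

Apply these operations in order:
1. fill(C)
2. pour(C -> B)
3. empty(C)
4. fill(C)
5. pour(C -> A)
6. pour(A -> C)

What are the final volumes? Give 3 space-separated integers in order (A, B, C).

Answer: 0 5 8

Derivation:
Step 1: fill(C) -> (A=0 B=0 C=8)
Step 2: pour(C -> B) -> (A=0 B=5 C=3)
Step 3: empty(C) -> (A=0 B=5 C=0)
Step 4: fill(C) -> (A=0 B=5 C=8)
Step 5: pour(C -> A) -> (A=4 B=5 C=4)
Step 6: pour(A -> C) -> (A=0 B=5 C=8)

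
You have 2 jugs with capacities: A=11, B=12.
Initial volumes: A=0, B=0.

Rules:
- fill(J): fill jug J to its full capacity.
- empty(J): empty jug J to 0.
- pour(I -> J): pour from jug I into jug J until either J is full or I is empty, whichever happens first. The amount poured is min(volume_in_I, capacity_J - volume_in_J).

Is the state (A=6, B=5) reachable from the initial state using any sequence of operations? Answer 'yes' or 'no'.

BFS explored all 46 reachable states.
Reachable set includes: (0,0), (0,1), (0,2), (0,3), (0,4), (0,5), (0,6), (0,7), (0,8), (0,9), (0,10), (0,11) ...
Target (A=6, B=5) not in reachable set → no.

Answer: no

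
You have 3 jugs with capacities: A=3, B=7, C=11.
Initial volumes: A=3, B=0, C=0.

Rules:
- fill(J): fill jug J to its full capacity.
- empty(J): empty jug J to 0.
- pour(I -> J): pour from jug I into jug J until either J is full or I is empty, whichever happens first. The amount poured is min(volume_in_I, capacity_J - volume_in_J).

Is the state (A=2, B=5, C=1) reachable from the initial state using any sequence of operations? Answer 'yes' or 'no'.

BFS explored all 264 reachable states.
Reachable set includes: (0,0,0), (0,0,1), (0,0,2), (0,0,3), (0,0,4), (0,0,5), (0,0,6), (0,0,7), (0,0,8), (0,0,9), (0,0,10), (0,0,11) ...
Target (A=2, B=5, C=1) not in reachable set → no.

Answer: no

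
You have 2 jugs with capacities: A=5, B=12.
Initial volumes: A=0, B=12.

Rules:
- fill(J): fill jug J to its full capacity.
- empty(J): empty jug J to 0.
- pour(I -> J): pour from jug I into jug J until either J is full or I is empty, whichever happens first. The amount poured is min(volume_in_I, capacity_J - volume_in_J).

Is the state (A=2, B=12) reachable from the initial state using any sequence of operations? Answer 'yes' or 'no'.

BFS from (A=0, B=12):
  1. pour(B -> A) -> (A=5 B=7)
  2. empty(A) -> (A=0 B=7)
  3. pour(B -> A) -> (A=5 B=2)
  4. empty(A) -> (A=0 B=2)
  5. pour(B -> A) -> (A=2 B=0)
  6. fill(B) -> (A=2 B=12)
Target reached → yes.

Answer: yes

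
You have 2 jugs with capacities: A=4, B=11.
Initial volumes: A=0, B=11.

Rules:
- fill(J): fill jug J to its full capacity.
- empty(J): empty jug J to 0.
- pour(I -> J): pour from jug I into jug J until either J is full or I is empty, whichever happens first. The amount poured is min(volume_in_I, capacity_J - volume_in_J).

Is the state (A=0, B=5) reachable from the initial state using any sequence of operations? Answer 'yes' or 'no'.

BFS from (A=0, B=11):
  1. fill(A) -> (A=4 B=11)
  2. empty(B) -> (A=4 B=0)
  3. pour(A -> B) -> (A=0 B=4)
  4. fill(A) -> (A=4 B=4)
  5. pour(A -> B) -> (A=0 B=8)
  6. fill(A) -> (A=4 B=8)
  7. pour(A -> B) -> (A=1 B=11)
  8. empty(B) -> (A=1 B=0)
  9. pour(A -> B) -> (A=0 B=1)
  10. fill(A) -> (A=4 B=1)
  11. pour(A -> B) -> (A=0 B=5)
Target reached → yes.

Answer: yes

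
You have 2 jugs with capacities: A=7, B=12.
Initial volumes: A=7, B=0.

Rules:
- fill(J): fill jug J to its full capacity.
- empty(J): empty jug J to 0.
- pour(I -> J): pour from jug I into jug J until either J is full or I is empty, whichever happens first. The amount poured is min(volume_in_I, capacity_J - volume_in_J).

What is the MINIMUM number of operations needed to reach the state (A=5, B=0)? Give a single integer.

Answer: 5

Derivation:
BFS from (A=7, B=0). One shortest path:
  1. empty(A) -> (A=0 B=0)
  2. fill(B) -> (A=0 B=12)
  3. pour(B -> A) -> (A=7 B=5)
  4. empty(A) -> (A=0 B=5)
  5. pour(B -> A) -> (A=5 B=0)
Reached target in 5 moves.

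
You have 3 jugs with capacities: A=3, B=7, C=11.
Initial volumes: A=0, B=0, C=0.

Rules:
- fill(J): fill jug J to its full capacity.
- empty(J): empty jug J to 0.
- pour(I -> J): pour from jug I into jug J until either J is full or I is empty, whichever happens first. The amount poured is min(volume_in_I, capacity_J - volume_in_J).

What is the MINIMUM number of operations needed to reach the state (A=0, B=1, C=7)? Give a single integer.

Answer: 6

Derivation:
BFS from (A=0, B=0, C=0). One shortest path:
  1. fill(C) -> (A=0 B=0 C=11)
  2. pour(C -> B) -> (A=0 B=7 C=4)
  3. pour(B -> A) -> (A=3 B=4 C=4)
  4. empty(A) -> (A=0 B=4 C=4)
  5. pour(B -> A) -> (A=3 B=1 C=4)
  6. pour(A -> C) -> (A=0 B=1 C=7)
Reached target in 6 moves.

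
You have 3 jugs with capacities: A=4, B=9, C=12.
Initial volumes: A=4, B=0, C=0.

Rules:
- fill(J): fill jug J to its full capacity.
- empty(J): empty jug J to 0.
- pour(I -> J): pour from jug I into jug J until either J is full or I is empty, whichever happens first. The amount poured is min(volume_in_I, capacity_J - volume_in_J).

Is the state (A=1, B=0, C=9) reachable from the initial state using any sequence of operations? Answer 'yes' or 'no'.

BFS from (A=4, B=0, C=0):
  1. fill(B) -> (A=4 B=9 C=0)
  2. pour(B -> C) -> (A=4 B=0 C=9)
  3. fill(B) -> (A=4 B=9 C=9)
  4. pour(A -> C) -> (A=1 B=9 C=12)
  5. empty(C) -> (A=1 B=9 C=0)
  6. pour(B -> C) -> (A=1 B=0 C=9)
Target reached → yes.

Answer: yes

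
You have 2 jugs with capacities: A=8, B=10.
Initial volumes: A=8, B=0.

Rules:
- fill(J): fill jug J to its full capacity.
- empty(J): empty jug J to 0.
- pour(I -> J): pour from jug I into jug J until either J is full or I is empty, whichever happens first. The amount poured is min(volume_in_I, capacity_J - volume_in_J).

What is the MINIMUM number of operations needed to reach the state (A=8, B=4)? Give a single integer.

Answer: 7

Derivation:
BFS from (A=8, B=0). One shortest path:
  1. empty(A) -> (A=0 B=0)
  2. fill(B) -> (A=0 B=10)
  3. pour(B -> A) -> (A=8 B=2)
  4. empty(A) -> (A=0 B=2)
  5. pour(B -> A) -> (A=2 B=0)
  6. fill(B) -> (A=2 B=10)
  7. pour(B -> A) -> (A=8 B=4)
Reached target in 7 moves.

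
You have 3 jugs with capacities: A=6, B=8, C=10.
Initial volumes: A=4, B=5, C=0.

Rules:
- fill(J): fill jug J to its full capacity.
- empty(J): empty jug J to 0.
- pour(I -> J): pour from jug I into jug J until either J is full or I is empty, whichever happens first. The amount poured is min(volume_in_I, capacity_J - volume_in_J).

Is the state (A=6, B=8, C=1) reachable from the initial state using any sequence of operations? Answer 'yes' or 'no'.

Answer: yes

Derivation:
BFS from (A=4, B=5, C=0):
  1. pour(A -> B) -> (A=1 B=8 C=0)
  2. pour(A -> C) -> (A=0 B=8 C=1)
  3. fill(A) -> (A=6 B=8 C=1)
Target reached → yes.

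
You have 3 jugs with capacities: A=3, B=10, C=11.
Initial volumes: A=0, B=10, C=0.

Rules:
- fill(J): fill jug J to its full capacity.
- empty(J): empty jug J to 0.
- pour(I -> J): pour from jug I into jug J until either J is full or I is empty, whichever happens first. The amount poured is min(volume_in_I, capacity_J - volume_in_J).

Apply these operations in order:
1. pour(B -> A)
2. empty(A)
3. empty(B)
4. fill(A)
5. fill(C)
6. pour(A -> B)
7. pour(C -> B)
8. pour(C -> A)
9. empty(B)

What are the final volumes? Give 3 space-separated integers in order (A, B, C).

Step 1: pour(B -> A) -> (A=3 B=7 C=0)
Step 2: empty(A) -> (A=0 B=7 C=0)
Step 3: empty(B) -> (A=0 B=0 C=0)
Step 4: fill(A) -> (A=3 B=0 C=0)
Step 5: fill(C) -> (A=3 B=0 C=11)
Step 6: pour(A -> B) -> (A=0 B=3 C=11)
Step 7: pour(C -> B) -> (A=0 B=10 C=4)
Step 8: pour(C -> A) -> (A=3 B=10 C=1)
Step 9: empty(B) -> (A=3 B=0 C=1)

Answer: 3 0 1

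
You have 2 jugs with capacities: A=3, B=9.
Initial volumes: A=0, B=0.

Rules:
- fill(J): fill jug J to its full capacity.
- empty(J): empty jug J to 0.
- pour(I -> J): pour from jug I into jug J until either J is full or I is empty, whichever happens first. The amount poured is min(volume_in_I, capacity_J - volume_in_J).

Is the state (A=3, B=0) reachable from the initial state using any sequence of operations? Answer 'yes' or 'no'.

Answer: yes

Derivation:
BFS from (A=0, B=0):
  1. fill(A) -> (A=3 B=0)
Target reached → yes.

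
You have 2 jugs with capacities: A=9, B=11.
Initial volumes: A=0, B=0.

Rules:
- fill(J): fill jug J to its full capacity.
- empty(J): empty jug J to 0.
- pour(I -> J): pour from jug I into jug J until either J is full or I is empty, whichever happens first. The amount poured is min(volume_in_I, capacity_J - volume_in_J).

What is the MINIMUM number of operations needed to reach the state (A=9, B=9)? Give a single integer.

Answer: 3

Derivation:
BFS from (A=0, B=0). One shortest path:
  1. fill(A) -> (A=9 B=0)
  2. pour(A -> B) -> (A=0 B=9)
  3. fill(A) -> (A=9 B=9)
Reached target in 3 moves.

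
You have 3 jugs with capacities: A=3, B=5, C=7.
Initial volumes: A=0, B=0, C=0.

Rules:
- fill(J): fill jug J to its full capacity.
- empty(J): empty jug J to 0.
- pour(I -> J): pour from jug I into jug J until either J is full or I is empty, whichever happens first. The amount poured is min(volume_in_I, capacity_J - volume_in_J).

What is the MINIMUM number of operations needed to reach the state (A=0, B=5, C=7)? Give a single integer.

Answer: 2

Derivation:
BFS from (A=0, B=0, C=0). One shortest path:
  1. fill(B) -> (A=0 B=5 C=0)
  2. fill(C) -> (A=0 B=5 C=7)
Reached target in 2 moves.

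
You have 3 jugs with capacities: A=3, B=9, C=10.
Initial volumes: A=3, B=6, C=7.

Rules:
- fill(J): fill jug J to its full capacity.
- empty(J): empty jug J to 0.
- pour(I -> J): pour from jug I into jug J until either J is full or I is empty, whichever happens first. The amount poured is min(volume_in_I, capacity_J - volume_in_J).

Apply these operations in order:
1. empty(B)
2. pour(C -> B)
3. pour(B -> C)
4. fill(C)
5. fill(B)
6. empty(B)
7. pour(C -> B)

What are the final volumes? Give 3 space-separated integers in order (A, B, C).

Answer: 3 9 1

Derivation:
Step 1: empty(B) -> (A=3 B=0 C=7)
Step 2: pour(C -> B) -> (A=3 B=7 C=0)
Step 3: pour(B -> C) -> (A=3 B=0 C=7)
Step 4: fill(C) -> (A=3 B=0 C=10)
Step 5: fill(B) -> (A=3 B=9 C=10)
Step 6: empty(B) -> (A=3 B=0 C=10)
Step 7: pour(C -> B) -> (A=3 B=9 C=1)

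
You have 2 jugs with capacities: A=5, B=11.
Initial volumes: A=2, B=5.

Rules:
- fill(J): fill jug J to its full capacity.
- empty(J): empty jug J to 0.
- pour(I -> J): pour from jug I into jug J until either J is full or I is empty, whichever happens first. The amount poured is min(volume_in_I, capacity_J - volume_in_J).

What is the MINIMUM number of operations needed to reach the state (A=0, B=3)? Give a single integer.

Answer: 5

Derivation:
BFS from (A=2, B=5). One shortest path:
  1. fill(B) -> (A=2 B=11)
  2. pour(B -> A) -> (A=5 B=8)
  3. empty(A) -> (A=0 B=8)
  4. pour(B -> A) -> (A=5 B=3)
  5. empty(A) -> (A=0 B=3)
Reached target in 5 moves.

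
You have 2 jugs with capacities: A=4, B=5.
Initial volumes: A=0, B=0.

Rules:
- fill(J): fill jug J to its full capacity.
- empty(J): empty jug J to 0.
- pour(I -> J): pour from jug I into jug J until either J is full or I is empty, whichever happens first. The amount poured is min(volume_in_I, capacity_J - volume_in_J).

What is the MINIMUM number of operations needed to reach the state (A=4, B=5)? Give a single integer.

BFS from (A=0, B=0). One shortest path:
  1. fill(A) -> (A=4 B=0)
  2. fill(B) -> (A=4 B=5)
Reached target in 2 moves.

Answer: 2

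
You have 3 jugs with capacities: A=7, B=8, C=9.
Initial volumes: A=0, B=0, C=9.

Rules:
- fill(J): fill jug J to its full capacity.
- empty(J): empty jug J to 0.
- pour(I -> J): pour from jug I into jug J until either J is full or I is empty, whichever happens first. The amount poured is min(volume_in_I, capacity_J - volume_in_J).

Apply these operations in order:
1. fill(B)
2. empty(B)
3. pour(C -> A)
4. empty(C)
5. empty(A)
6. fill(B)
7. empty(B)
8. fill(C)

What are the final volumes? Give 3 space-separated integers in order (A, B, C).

Answer: 0 0 9

Derivation:
Step 1: fill(B) -> (A=0 B=8 C=9)
Step 2: empty(B) -> (A=0 B=0 C=9)
Step 3: pour(C -> A) -> (A=7 B=0 C=2)
Step 4: empty(C) -> (A=7 B=0 C=0)
Step 5: empty(A) -> (A=0 B=0 C=0)
Step 6: fill(B) -> (A=0 B=8 C=0)
Step 7: empty(B) -> (A=0 B=0 C=0)
Step 8: fill(C) -> (A=0 B=0 C=9)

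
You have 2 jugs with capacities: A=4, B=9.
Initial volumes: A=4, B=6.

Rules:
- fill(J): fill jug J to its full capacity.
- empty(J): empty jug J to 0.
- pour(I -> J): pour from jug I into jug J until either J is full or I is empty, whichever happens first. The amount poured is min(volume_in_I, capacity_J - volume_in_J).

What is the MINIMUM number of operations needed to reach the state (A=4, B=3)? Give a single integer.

BFS from (A=4, B=6). One shortest path:
  1. empty(A) -> (A=0 B=6)
  2. pour(B -> A) -> (A=4 B=2)
  3. empty(A) -> (A=0 B=2)
  4. pour(B -> A) -> (A=2 B=0)
  5. fill(B) -> (A=2 B=9)
  6. pour(B -> A) -> (A=4 B=7)
  7. empty(A) -> (A=0 B=7)
  8. pour(B -> A) -> (A=4 B=3)
Reached target in 8 moves.

Answer: 8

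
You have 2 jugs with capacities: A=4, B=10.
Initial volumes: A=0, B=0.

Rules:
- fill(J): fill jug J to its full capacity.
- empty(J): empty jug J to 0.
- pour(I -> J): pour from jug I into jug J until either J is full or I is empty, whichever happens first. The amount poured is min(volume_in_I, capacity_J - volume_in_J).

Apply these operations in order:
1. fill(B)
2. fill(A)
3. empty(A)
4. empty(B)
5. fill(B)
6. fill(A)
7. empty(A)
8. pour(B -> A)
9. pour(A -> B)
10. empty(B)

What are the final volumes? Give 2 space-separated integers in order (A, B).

Step 1: fill(B) -> (A=0 B=10)
Step 2: fill(A) -> (A=4 B=10)
Step 3: empty(A) -> (A=0 B=10)
Step 4: empty(B) -> (A=0 B=0)
Step 5: fill(B) -> (A=0 B=10)
Step 6: fill(A) -> (A=4 B=10)
Step 7: empty(A) -> (A=0 B=10)
Step 8: pour(B -> A) -> (A=4 B=6)
Step 9: pour(A -> B) -> (A=0 B=10)
Step 10: empty(B) -> (A=0 B=0)

Answer: 0 0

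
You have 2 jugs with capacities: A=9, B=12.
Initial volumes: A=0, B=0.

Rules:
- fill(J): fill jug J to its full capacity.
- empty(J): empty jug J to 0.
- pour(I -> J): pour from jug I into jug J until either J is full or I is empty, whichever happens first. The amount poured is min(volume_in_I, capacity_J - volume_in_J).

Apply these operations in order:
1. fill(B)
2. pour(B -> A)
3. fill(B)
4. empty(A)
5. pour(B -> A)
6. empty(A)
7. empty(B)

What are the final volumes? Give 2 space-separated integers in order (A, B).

Step 1: fill(B) -> (A=0 B=12)
Step 2: pour(B -> A) -> (A=9 B=3)
Step 3: fill(B) -> (A=9 B=12)
Step 4: empty(A) -> (A=0 B=12)
Step 5: pour(B -> A) -> (A=9 B=3)
Step 6: empty(A) -> (A=0 B=3)
Step 7: empty(B) -> (A=0 B=0)

Answer: 0 0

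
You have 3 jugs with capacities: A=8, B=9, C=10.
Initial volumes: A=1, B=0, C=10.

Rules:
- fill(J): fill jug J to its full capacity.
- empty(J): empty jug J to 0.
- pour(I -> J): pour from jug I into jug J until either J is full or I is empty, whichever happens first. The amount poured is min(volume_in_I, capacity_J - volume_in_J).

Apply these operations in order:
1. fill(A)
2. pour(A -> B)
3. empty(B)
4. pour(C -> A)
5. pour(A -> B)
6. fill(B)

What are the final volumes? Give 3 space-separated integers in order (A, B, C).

Step 1: fill(A) -> (A=8 B=0 C=10)
Step 2: pour(A -> B) -> (A=0 B=8 C=10)
Step 3: empty(B) -> (A=0 B=0 C=10)
Step 4: pour(C -> A) -> (A=8 B=0 C=2)
Step 5: pour(A -> B) -> (A=0 B=8 C=2)
Step 6: fill(B) -> (A=0 B=9 C=2)

Answer: 0 9 2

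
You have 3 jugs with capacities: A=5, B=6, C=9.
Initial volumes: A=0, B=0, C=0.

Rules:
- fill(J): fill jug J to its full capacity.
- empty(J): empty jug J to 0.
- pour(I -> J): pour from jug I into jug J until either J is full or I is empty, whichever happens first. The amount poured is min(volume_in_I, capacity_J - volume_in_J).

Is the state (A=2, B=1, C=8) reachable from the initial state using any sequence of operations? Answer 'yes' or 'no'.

Answer: no

Derivation:
BFS explored all 260 reachable states.
Reachable set includes: (0,0,0), (0,0,1), (0,0,2), (0,0,3), (0,0,4), (0,0,5), (0,0,6), (0,0,7), (0,0,8), (0,0,9), (0,1,0), (0,1,1) ...
Target (A=2, B=1, C=8) not in reachable set → no.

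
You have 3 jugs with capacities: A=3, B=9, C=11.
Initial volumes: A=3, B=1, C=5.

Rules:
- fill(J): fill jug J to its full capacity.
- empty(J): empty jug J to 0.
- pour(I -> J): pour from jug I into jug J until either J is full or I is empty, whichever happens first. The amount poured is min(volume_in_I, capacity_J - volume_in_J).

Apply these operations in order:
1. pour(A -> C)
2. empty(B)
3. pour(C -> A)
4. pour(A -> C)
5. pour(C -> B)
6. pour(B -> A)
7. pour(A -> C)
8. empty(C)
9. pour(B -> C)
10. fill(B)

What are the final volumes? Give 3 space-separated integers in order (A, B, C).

Answer: 0 9 5

Derivation:
Step 1: pour(A -> C) -> (A=0 B=1 C=8)
Step 2: empty(B) -> (A=0 B=0 C=8)
Step 3: pour(C -> A) -> (A=3 B=0 C=5)
Step 4: pour(A -> C) -> (A=0 B=0 C=8)
Step 5: pour(C -> B) -> (A=0 B=8 C=0)
Step 6: pour(B -> A) -> (A=3 B=5 C=0)
Step 7: pour(A -> C) -> (A=0 B=5 C=3)
Step 8: empty(C) -> (A=0 B=5 C=0)
Step 9: pour(B -> C) -> (A=0 B=0 C=5)
Step 10: fill(B) -> (A=0 B=9 C=5)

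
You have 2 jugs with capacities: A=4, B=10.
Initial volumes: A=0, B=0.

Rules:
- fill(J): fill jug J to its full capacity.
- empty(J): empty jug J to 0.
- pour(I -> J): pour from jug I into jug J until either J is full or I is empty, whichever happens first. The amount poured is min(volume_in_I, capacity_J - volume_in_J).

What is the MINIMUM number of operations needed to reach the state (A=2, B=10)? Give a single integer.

BFS from (A=0, B=0). One shortest path:
  1. fill(A) -> (A=4 B=0)
  2. pour(A -> B) -> (A=0 B=4)
  3. fill(A) -> (A=4 B=4)
  4. pour(A -> B) -> (A=0 B=8)
  5. fill(A) -> (A=4 B=8)
  6. pour(A -> B) -> (A=2 B=10)
Reached target in 6 moves.

Answer: 6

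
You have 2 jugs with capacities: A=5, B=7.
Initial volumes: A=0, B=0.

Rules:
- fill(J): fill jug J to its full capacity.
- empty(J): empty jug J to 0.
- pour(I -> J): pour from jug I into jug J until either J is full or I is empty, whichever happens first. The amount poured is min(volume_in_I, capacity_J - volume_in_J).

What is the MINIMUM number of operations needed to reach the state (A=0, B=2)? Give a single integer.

BFS from (A=0, B=0). One shortest path:
  1. fill(B) -> (A=0 B=7)
  2. pour(B -> A) -> (A=5 B=2)
  3. empty(A) -> (A=0 B=2)
Reached target in 3 moves.

Answer: 3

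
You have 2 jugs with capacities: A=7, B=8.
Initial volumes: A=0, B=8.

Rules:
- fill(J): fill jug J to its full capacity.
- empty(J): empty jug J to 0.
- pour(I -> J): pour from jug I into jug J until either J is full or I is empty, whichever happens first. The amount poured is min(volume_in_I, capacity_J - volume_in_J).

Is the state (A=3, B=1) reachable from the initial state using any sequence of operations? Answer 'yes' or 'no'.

Answer: no

Derivation:
BFS explored all 30 reachable states.
Reachable set includes: (0,0), (0,1), (0,2), (0,3), (0,4), (0,5), (0,6), (0,7), (0,8), (1,0), (1,8), (2,0) ...
Target (A=3, B=1) not in reachable set → no.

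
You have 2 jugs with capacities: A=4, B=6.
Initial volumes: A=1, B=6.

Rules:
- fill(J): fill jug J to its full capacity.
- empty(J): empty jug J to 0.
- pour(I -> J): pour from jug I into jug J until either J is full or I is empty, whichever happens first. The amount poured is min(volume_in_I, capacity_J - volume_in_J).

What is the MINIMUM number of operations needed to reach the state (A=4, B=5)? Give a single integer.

BFS from (A=1, B=6). One shortest path:
  1. empty(B) -> (A=1 B=0)
  2. pour(A -> B) -> (A=0 B=1)
  3. fill(A) -> (A=4 B=1)
  4. pour(A -> B) -> (A=0 B=5)
  5. fill(A) -> (A=4 B=5)
Reached target in 5 moves.

Answer: 5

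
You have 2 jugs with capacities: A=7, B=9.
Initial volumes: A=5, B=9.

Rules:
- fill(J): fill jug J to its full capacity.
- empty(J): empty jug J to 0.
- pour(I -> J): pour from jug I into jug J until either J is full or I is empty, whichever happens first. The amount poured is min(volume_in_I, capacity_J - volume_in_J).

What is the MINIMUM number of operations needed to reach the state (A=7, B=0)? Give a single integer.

Answer: 2

Derivation:
BFS from (A=5, B=9). One shortest path:
  1. fill(A) -> (A=7 B=9)
  2. empty(B) -> (A=7 B=0)
Reached target in 2 moves.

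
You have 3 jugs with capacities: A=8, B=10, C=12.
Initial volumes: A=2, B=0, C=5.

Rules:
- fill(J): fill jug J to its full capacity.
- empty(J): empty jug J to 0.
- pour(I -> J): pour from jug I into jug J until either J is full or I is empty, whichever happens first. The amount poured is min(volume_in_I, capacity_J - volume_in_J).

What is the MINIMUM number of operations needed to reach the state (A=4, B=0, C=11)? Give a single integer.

BFS from (A=2, B=0, C=5). One shortest path:
  1. fill(B) -> (A=2 B=10 C=5)
  2. pour(B -> A) -> (A=8 B=4 C=5)
  3. pour(A -> C) -> (A=1 B=4 C=12)
  4. empty(C) -> (A=1 B=4 C=0)
  5. pour(A -> C) -> (A=0 B=4 C=1)
  6. pour(B -> A) -> (A=4 B=0 C=1)
  7. fill(B) -> (A=4 B=10 C=1)
  8. pour(B -> C) -> (A=4 B=0 C=11)
Reached target in 8 moves.

Answer: 8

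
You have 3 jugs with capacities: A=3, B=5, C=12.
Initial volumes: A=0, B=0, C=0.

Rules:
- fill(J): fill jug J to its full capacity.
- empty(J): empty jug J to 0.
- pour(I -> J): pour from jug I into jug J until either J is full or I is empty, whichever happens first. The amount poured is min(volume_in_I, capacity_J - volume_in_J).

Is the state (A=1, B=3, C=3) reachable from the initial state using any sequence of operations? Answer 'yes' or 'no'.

BFS explored all 224 reachable states.
Reachable set includes: (0,0,0), (0,0,1), (0,0,2), (0,0,3), (0,0,4), (0,0,5), (0,0,6), (0,0,7), (0,0,8), (0,0,9), (0,0,10), (0,0,11) ...
Target (A=1, B=3, C=3) not in reachable set → no.

Answer: no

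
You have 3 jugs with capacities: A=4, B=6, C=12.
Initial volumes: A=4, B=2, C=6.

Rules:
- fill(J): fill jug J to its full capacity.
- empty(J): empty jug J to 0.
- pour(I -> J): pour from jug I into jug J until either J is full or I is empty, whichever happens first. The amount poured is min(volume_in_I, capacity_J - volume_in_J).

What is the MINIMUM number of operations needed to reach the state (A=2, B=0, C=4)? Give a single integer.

BFS from (A=4, B=2, C=6). One shortest path:
  1. empty(C) -> (A=4 B=2 C=0)
  2. pour(A -> C) -> (A=0 B=2 C=4)
  3. pour(B -> A) -> (A=2 B=0 C=4)
Reached target in 3 moves.

Answer: 3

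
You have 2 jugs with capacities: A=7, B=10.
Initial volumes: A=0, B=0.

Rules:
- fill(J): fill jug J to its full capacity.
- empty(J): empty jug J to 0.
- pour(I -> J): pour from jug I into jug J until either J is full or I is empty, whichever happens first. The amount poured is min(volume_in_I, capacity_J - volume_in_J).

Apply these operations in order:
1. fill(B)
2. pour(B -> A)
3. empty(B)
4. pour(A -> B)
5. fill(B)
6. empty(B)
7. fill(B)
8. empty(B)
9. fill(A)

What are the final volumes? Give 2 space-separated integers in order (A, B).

Step 1: fill(B) -> (A=0 B=10)
Step 2: pour(B -> A) -> (A=7 B=3)
Step 3: empty(B) -> (A=7 B=0)
Step 4: pour(A -> B) -> (A=0 B=7)
Step 5: fill(B) -> (A=0 B=10)
Step 6: empty(B) -> (A=0 B=0)
Step 7: fill(B) -> (A=0 B=10)
Step 8: empty(B) -> (A=0 B=0)
Step 9: fill(A) -> (A=7 B=0)

Answer: 7 0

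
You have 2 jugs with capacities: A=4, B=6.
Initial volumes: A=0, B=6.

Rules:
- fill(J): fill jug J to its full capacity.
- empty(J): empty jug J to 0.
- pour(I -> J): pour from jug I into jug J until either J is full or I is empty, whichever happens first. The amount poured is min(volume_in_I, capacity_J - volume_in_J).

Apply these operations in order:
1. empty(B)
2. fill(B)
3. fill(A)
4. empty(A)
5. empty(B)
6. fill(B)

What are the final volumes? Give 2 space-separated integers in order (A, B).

Step 1: empty(B) -> (A=0 B=0)
Step 2: fill(B) -> (A=0 B=6)
Step 3: fill(A) -> (A=4 B=6)
Step 4: empty(A) -> (A=0 B=6)
Step 5: empty(B) -> (A=0 B=0)
Step 6: fill(B) -> (A=0 B=6)

Answer: 0 6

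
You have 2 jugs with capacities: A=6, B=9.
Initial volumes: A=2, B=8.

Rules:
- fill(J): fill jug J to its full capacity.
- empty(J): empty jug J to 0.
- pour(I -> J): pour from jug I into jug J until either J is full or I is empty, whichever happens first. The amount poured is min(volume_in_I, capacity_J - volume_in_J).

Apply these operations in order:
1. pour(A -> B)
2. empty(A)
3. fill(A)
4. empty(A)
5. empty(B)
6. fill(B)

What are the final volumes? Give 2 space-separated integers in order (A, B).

Answer: 0 9

Derivation:
Step 1: pour(A -> B) -> (A=1 B=9)
Step 2: empty(A) -> (A=0 B=9)
Step 3: fill(A) -> (A=6 B=9)
Step 4: empty(A) -> (A=0 B=9)
Step 5: empty(B) -> (A=0 B=0)
Step 6: fill(B) -> (A=0 B=9)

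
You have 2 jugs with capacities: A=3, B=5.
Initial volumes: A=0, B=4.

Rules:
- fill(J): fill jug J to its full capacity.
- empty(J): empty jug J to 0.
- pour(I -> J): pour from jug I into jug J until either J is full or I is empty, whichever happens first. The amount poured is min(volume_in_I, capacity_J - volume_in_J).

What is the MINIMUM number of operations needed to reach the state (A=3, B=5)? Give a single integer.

Answer: 2

Derivation:
BFS from (A=0, B=4). One shortest path:
  1. fill(A) -> (A=3 B=4)
  2. fill(B) -> (A=3 B=5)
Reached target in 2 moves.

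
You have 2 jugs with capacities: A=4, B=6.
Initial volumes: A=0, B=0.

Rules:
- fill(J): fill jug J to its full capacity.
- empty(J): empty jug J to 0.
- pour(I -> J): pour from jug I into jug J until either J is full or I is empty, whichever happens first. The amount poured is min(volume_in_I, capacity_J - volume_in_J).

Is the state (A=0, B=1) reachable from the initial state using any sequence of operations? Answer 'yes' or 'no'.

BFS explored all 10 reachable states.
Reachable set includes: (0,0), (0,2), (0,4), (0,6), (2,0), (2,6), (4,0), (4,2), (4,4), (4,6)
Target (A=0, B=1) not in reachable set → no.

Answer: no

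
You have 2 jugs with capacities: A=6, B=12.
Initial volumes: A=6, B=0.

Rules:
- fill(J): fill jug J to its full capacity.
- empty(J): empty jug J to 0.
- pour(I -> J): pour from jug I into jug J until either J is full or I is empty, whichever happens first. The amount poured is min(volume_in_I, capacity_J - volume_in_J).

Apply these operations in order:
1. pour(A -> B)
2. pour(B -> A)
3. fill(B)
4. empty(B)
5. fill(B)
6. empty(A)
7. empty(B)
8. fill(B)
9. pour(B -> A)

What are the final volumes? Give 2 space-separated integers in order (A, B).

Step 1: pour(A -> B) -> (A=0 B=6)
Step 2: pour(B -> A) -> (A=6 B=0)
Step 3: fill(B) -> (A=6 B=12)
Step 4: empty(B) -> (A=6 B=0)
Step 5: fill(B) -> (A=6 B=12)
Step 6: empty(A) -> (A=0 B=12)
Step 7: empty(B) -> (A=0 B=0)
Step 8: fill(B) -> (A=0 B=12)
Step 9: pour(B -> A) -> (A=6 B=6)

Answer: 6 6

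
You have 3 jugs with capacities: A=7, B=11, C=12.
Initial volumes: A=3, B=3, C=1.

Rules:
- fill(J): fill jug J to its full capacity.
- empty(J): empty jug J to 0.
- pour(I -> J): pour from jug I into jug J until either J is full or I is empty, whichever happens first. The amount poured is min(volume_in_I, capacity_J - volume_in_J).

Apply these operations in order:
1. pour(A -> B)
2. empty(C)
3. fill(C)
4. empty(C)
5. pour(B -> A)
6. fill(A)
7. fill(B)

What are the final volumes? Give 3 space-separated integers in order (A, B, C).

Step 1: pour(A -> B) -> (A=0 B=6 C=1)
Step 2: empty(C) -> (A=0 B=6 C=0)
Step 3: fill(C) -> (A=0 B=6 C=12)
Step 4: empty(C) -> (A=0 B=6 C=0)
Step 5: pour(B -> A) -> (A=6 B=0 C=0)
Step 6: fill(A) -> (A=7 B=0 C=0)
Step 7: fill(B) -> (A=7 B=11 C=0)

Answer: 7 11 0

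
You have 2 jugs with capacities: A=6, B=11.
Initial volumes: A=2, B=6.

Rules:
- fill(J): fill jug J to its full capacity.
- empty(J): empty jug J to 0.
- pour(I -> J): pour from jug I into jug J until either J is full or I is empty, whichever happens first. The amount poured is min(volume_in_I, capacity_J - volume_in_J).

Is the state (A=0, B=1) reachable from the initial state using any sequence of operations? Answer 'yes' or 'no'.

BFS from (A=2, B=6):
  1. fill(A) -> (A=6 B=6)
  2. pour(A -> B) -> (A=1 B=11)
  3. empty(B) -> (A=1 B=0)
  4. pour(A -> B) -> (A=0 B=1)
Target reached → yes.

Answer: yes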